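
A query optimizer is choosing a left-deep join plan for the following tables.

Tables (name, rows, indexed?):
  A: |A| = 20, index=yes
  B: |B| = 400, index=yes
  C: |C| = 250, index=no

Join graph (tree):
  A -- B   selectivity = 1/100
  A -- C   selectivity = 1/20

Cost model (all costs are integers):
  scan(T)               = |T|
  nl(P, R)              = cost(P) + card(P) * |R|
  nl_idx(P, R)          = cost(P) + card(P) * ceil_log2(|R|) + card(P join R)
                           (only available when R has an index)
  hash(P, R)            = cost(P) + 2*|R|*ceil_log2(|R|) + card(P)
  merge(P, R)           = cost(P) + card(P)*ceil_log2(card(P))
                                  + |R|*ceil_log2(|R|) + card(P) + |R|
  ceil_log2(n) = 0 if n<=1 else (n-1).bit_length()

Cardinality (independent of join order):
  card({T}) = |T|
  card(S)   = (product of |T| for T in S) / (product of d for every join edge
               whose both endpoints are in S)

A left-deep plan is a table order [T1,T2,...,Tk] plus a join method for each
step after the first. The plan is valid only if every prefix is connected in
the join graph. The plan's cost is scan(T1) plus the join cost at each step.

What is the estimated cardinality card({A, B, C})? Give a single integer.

Tables in S: A(20), B(400), C(250)
Edges inside S: A-B(d=100), A-C(d=20)
numerator = 20 * 400 * 250 = 2000000
denominator = 100 * 20 = 2000
card(S) = 2000000 / 2000 = 1000

1000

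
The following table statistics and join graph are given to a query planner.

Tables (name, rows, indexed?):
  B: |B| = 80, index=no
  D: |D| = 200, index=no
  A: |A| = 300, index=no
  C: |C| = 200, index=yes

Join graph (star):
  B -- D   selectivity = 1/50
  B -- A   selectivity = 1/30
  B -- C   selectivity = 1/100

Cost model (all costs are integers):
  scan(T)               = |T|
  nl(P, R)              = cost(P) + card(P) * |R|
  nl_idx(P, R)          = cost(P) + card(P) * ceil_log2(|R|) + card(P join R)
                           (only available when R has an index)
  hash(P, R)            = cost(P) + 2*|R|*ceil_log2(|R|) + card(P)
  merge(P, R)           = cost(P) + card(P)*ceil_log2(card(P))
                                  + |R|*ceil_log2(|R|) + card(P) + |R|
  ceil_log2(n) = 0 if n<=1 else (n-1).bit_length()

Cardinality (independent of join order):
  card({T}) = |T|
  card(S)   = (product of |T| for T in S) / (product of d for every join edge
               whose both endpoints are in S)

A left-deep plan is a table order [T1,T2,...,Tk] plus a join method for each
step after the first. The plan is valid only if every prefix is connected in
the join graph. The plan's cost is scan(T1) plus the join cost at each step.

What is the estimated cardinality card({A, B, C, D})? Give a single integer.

Tables in S: A(300), B(80), C(200), D(200)
Edges inside S: B-D(d=50), B-A(d=30), B-C(d=100)
numerator = 300 * 80 * 200 * 200 = 960000000
denominator = 50 * 30 * 100 = 150000
card(S) = 960000000 / 150000 = 6400

6400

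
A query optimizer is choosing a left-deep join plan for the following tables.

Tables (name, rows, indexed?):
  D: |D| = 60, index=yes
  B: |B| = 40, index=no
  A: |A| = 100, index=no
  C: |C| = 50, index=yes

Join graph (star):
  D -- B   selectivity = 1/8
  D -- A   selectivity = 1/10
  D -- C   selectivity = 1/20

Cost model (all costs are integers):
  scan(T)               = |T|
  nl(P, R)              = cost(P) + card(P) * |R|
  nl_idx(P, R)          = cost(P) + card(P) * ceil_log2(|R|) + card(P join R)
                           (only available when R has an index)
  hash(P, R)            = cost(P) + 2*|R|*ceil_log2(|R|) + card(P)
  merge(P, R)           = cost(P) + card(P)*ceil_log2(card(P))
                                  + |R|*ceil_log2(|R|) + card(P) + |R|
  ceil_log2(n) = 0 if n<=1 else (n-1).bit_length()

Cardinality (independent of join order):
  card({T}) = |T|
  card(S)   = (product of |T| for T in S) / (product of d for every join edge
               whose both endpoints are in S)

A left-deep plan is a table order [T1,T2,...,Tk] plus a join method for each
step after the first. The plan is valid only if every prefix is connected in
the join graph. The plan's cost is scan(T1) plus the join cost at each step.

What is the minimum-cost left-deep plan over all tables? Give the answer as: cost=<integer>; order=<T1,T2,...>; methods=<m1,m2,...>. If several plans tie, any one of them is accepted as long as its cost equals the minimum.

cost=3280; order=C,D,B,A; methods=nl_idx,hash,hash

Selinger DP (subsets sized 1..n):
  {D}: scan cost=60, card=60
  {B}: scan cost=40, card=40
  {A}: scan cost=100, card=100
  {C}: scan cost=50, card=50
  {BD}: card=300; try (D,nl_idx)→580, (B,hash)→600, (D,merge)→740, (B,merge)→760, (D,hash)→800, (D,nl)→2440 …(+1); best=580 via (D,nl_idx)
  {AD}: card=600; try (D,hash)→920, (A,merge)→1280, (D,nl_idx)→1300, (D,merge)→1320, (A,hash)→1520, (A,nl)→6060 …(+1); best=920 via (D,hash)
  {CD}: card=150; try (D,nl_idx)→500, (C,nl_idx)→570, (C,hash)→720, (D,hash)→820, (D,merge)→820, (C,merge)→830 …(+2); best=500 via (D,nl_idx)
  {ABD}: card=3000; try (B,hash)→2000, (A,hash)→2280, (A,merge)→4380, (B,merge)→7800, (B,nl)→24920, (A,nl)→30580; best=2000 via (B,hash)
  {BCD}: card=750; try (B,hash)→1130, (C,hash)→1480, (B,merge)→2130, (C,nl_idx)→3130, (C,merge)→3930, (B,nl)→6500 …(+1); best=1130 via (B,hash)
  {ACD}: card=1500; try (A,hash)→2050, (C,hash)→2120, (A,merge)→2650, (C,nl_idx)→6020, (C,merge)→7870, (A,nl)→15500 …(+1); best=2050 via (A,hash)
  {ABCD}: card=7500; try (A,hash)→3280, (B,hash)→4030, (C,hash)→5600, (A,merge)→10180, (B,merge)→20330, (C,nl_idx)→27500 …(+4); best=3280 via (A,hash)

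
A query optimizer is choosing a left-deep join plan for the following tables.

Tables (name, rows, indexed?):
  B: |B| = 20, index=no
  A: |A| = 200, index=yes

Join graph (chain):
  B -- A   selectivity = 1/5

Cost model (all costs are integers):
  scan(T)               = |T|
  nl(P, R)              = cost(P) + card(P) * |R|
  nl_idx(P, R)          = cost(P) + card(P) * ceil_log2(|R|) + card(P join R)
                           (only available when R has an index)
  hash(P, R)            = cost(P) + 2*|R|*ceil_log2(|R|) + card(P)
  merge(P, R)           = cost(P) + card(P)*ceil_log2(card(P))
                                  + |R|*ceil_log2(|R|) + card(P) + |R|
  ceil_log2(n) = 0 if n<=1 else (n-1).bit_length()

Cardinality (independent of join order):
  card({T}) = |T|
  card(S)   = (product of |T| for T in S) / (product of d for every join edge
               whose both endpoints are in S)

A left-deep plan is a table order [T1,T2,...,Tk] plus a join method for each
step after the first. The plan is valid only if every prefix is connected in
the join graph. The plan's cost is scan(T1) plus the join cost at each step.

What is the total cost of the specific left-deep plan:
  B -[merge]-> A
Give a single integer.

step 1: scan B: cost=20, card=20
step 2: join A via merge
    card(P join A) = 20*200/(5) = 800
    cost = 20 + 20*5 + 200*8 + 20 + 200 = 1940

1940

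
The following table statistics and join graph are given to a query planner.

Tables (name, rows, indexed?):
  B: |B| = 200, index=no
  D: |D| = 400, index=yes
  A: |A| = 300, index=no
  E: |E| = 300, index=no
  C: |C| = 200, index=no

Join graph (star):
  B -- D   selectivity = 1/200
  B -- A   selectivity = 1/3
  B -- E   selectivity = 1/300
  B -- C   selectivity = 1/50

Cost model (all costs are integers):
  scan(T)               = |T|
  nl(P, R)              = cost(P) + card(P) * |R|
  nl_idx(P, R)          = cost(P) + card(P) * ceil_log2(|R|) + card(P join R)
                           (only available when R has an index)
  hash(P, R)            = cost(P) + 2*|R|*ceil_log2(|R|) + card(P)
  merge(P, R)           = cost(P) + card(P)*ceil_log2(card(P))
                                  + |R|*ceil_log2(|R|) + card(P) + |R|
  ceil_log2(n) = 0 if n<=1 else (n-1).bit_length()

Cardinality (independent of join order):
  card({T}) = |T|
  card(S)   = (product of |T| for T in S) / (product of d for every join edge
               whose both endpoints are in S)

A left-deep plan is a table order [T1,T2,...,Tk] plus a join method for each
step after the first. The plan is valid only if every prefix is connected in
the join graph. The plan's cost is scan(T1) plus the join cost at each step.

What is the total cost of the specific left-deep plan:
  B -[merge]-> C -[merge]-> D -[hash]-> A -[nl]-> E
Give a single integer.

48023600

step 1: scan B: cost=200, card=200
step 2: join C via merge
    card(P join C) = 200*200/(50) = 800
    cost = 200 + 200*8 + 200*8 + 200 + 200 = 3800
step 3: join D via merge
    card(P join D) = 800*400/(200) = 1600
    cost = 3800 + 800*10 + 400*9 + 800 + 400 = 16600
step 4: join A via hash
    card(P join A) = 1600*300/(3) = 160000
    cost = 16600 + 2*300*9 + 1600 = 23600
step 5: join E via nl
    card(P join E) = 160000*300/(300) = 160000
    cost = 23600 + 160000*300 = 48023600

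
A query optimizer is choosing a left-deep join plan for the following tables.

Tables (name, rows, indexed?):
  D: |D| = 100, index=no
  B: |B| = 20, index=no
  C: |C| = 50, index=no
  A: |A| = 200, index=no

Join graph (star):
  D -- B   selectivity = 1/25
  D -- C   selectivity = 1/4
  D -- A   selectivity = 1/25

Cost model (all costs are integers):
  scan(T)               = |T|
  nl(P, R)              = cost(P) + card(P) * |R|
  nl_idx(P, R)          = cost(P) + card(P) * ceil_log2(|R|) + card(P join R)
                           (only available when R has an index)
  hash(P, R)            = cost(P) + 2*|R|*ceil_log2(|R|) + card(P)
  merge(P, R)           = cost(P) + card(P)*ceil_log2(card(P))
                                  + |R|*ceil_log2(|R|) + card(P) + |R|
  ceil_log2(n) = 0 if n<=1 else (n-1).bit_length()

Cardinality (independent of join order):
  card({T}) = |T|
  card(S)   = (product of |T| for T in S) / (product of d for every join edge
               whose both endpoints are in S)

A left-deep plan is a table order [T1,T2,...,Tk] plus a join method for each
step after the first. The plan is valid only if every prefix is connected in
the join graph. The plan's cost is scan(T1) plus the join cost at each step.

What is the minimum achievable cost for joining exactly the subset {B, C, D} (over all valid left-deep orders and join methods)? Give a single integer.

1080

Selinger DP over subsets of {B,C,D}:
  {D}: scan cost=100, card=100
  {B}: scan cost=20, card=20
  {C}: scan cost=50, card=50
  {BD}: card=80; try (B,hash)→400, (D,merge)→940, (B,merge)→1020, (D,hash)→1440, (D,nl)→2020, (B,nl)→2100; best=400 via (B,hash)
  {CD}: card=1250; try (C,hash)→800, (D,merge)→1200, (C,merge)→1250, (D,hash)→1500, (D,nl)→5050, (C,nl)→5100; best=800 via (C,hash)
  {BCD}: card=1000; try (C,hash)→1080, (C,merge)→1390, (B,hash)→2250, (C,nl)→4400, (B,merge)→15920, (B,nl)→25800; best=1080 via (C,hash)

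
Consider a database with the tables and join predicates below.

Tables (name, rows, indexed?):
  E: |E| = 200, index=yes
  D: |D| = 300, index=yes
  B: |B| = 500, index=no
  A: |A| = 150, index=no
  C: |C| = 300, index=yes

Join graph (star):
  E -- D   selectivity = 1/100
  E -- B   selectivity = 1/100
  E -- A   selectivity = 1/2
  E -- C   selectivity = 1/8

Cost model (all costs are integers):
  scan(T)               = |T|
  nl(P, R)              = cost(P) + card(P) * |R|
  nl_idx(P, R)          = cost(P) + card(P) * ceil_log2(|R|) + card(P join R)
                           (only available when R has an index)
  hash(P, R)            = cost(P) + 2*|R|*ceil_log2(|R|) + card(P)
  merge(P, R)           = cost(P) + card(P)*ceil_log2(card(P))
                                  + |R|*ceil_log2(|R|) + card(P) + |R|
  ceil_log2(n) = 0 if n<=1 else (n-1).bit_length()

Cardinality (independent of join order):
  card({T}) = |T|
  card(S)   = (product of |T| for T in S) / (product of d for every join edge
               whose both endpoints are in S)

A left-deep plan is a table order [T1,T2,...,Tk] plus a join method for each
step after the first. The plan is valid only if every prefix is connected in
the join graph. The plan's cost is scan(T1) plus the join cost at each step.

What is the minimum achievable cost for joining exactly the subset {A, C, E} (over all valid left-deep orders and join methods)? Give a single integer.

Selinger DP over subsets of {A,C,E}:
  {E}: scan cost=200, card=200
  {A}: scan cost=150, card=150
  {C}: scan cost=300, card=300
  {AE}: card=15000; try (A,hash)→2800, (E,merge)→3300, (A,merge)→3350, (E,hash)→3500, (E,nl_idx)→16350, (E,nl)→30150 …(+1); best=2800 via (A,hash)
  {CE}: card=7500; try (E,hash)→3800, (C,merge)→5000, (E,merge)→5100, (C,hash)→5800, (C,nl_idx)→9500, (E,nl_idx)→10200 …(+2); best=3800 via (E,hash)
  {ACE}: card=562500; try (A,hash)→13700, (C,hash)→23200, (A,merge)→110150, (C,merge)→230800, (C,nl_idx)→700300, (A,nl)→1128800 …(+1); best=13700 via (A,hash)

13700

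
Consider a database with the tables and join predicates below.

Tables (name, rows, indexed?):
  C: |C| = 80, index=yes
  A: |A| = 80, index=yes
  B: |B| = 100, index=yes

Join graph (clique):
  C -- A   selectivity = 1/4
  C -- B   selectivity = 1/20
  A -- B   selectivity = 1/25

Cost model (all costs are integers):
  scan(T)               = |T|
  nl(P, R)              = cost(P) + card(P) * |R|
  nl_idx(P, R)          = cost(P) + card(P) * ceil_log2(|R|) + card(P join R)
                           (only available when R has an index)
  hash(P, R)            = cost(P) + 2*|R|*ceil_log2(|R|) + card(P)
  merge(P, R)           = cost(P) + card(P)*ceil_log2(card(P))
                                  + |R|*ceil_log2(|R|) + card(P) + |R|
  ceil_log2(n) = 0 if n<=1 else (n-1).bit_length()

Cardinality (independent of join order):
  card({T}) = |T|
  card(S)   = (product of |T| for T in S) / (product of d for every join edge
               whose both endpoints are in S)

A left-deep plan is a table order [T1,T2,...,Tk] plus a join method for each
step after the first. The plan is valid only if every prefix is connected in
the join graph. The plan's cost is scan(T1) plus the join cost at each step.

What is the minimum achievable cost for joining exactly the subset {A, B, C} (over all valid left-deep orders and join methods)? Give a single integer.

2400

Selinger DP over subsets of {A,B,C}:
  {C}: scan cost=80, card=80
  {A}: scan cost=80, card=80
  {B}: scan cost=100, card=100
  {AC}: card=1600; try (C,hash)→1280, (A,hash)→1280, (C,merge)→1360, (A,merge)→1360, (C,nl_idx)→2240, (A,nl_idx)→2240 …(+2); best=1280 via (C,hash)
  {BC}: card=400; try (B,nl_idx)→1040, (C,nl_idx)→1200, (C,hash)→1320, (B,merge)→1520, (C,merge)→1540, (B,hash)→1560 …(+2); best=1040 via (B,nl_idx)
  {AB}: card=320; try (B,nl_idx)→960, (A,nl_idx)→1120, (A,hash)→1320, (B,merge)→1520, (A,merge)→1540, (B,hash)→1560 …(+2); best=960 via (B,nl_idx)
  {ABC}: card=320; try (C,hash)→2400, (A,hash)→2560, (C,nl_idx)→3520, (A,nl_idx)→4160, (B,hash)→4280, (C,merge)→4800 …(+6); best=2400 via (C,hash)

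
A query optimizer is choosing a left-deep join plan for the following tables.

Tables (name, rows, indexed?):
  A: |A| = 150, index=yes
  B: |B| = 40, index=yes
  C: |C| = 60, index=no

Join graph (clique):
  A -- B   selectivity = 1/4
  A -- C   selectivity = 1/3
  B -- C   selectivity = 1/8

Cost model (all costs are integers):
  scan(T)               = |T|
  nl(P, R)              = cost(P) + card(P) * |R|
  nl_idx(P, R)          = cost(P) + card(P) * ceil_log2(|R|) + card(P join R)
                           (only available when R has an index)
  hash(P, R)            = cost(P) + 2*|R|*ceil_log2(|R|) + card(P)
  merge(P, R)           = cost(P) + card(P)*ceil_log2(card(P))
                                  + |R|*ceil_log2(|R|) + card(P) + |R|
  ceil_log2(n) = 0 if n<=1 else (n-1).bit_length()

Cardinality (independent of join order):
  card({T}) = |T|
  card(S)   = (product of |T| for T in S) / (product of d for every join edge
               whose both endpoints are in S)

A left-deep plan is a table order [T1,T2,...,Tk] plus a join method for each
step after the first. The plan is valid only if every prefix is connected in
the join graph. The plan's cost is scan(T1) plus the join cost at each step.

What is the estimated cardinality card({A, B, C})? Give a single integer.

3750

Tables in S: A(150), B(40), C(60)
Edges inside S: A-B(d=4), A-C(d=3), B-C(d=8)
numerator = 150 * 40 * 60 = 360000
denominator = 4 * 3 * 8 = 96
card(S) = 360000 / 96 = 3750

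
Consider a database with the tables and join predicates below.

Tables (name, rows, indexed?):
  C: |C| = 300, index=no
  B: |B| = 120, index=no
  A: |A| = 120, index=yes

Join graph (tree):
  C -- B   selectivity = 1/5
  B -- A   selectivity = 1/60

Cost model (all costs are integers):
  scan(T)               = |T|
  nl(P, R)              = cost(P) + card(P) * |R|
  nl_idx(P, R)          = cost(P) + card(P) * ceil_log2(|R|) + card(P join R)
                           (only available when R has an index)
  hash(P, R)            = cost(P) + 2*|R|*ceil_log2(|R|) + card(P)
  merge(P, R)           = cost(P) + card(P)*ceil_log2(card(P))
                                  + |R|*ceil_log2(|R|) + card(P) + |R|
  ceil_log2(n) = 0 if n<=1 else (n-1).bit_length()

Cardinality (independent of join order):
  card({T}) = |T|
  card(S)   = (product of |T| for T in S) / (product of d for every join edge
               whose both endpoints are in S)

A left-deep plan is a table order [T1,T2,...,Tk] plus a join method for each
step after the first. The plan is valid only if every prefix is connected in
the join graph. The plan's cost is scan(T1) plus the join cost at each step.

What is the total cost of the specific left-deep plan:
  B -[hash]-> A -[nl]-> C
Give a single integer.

73920

step 1: scan B: cost=120, card=120
step 2: join A via hash
    card(P join A) = 120*120/(60) = 240
    cost = 120 + 2*120*7 + 120 = 1920
step 3: join C via nl
    card(P join C) = 240*300/(5) = 14400
    cost = 1920 + 240*300 = 73920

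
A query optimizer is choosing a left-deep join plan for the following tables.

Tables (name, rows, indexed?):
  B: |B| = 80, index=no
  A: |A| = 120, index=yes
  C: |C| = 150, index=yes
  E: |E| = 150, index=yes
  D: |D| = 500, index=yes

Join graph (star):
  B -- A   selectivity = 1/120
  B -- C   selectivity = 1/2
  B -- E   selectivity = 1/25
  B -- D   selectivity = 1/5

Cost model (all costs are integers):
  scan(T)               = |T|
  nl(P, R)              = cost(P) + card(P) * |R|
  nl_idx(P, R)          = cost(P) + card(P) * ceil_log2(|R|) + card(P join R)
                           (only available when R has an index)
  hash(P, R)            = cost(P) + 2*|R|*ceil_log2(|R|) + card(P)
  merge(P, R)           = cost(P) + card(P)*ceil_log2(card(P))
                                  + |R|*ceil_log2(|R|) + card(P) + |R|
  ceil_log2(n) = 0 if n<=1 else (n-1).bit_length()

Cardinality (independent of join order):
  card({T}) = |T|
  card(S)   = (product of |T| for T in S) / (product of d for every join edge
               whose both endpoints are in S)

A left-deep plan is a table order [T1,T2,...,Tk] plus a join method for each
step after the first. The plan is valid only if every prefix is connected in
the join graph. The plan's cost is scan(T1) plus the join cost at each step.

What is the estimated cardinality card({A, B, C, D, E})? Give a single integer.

3600000

Tables in S: A(120), B(80), C(150), D(500), E(150)
Edges inside S: B-A(d=120), B-C(d=2), B-E(d=25), B-D(d=5)
numerator = 120 * 80 * 150 * 500 * 150 = 108000000000
denominator = 120 * 2 * 25 * 5 = 30000
card(S) = 108000000000 / 30000 = 3600000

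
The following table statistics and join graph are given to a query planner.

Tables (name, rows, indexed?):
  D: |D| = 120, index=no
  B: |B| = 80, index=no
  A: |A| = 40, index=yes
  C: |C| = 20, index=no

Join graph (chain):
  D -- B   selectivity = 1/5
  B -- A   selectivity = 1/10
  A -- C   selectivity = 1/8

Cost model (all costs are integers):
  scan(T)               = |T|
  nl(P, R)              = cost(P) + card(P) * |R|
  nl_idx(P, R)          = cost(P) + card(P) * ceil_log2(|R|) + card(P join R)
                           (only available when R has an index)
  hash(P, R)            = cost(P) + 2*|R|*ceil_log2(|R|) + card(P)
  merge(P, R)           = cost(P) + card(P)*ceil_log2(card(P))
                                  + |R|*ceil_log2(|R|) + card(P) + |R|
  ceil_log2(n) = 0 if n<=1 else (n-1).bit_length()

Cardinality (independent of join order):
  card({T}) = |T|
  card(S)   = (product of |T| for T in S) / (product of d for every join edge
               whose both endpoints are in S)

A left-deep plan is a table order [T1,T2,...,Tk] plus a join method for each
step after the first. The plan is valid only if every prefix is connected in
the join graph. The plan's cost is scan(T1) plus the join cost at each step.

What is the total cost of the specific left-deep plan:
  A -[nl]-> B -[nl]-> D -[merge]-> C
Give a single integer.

149280

step 1: scan A: cost=40, card=40
step 2: join B via nl
    card(P join B) = 40*80/(10) = 320
    cost = 40 + 40*80 = 3240
step 3: join D via nl
    card(P join D) = 320*120/(5) = 7680
    cost = 3240 + 320*120 = 41640
step 4: join C via merge
    card(P join C) = 7680*20/(8) = 19200
    cost = 41640 + 7680*13 + 20*5 + 7680 + 20 = 149280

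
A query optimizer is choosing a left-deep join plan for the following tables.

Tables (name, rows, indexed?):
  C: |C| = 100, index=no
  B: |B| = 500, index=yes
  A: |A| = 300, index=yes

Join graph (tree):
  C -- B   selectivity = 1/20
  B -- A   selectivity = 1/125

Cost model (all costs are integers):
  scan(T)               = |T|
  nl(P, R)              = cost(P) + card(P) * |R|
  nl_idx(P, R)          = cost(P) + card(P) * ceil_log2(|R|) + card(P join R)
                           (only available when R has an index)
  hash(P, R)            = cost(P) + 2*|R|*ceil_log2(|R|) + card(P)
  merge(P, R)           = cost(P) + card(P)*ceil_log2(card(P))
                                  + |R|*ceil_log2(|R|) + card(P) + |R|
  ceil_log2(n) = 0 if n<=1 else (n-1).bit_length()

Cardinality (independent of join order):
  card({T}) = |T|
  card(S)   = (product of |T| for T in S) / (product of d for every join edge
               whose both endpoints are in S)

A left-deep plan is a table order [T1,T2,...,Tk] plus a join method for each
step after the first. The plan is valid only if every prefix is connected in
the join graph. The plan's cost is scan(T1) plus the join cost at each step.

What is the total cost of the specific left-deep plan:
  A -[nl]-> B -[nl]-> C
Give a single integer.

270300

step 1: scan A: cost=300, card=300
step 2: join B via nl
    card(P join B) = 300*500/(125) = 1200
    cost = 300 + 300*500 = 150300
step 3: join C via nl
    card(P join C) = 1200*100/(20) = 6000
    cost = 150300 + 1200*100 = 270300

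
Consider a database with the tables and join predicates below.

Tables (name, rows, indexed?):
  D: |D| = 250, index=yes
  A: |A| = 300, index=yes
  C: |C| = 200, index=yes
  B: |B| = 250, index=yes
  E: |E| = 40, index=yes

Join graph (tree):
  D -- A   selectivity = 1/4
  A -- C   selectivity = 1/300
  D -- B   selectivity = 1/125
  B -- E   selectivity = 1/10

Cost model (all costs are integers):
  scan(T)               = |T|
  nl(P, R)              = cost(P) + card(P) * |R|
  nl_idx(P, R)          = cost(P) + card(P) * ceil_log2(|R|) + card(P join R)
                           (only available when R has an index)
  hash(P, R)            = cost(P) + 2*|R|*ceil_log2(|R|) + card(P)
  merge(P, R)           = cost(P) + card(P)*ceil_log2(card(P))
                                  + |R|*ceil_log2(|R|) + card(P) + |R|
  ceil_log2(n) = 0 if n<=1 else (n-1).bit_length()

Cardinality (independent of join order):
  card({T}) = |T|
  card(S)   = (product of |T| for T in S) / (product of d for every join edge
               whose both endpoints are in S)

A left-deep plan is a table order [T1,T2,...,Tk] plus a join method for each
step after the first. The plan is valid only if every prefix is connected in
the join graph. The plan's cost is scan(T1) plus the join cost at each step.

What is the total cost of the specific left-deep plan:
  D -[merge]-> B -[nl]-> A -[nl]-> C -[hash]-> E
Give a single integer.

7680230

step 1: scan D: cost=250, card=250
step 2: join B via merge
    card(P join B) = 250*250/(125) = 500
    cost = 250 + 250*8 + 250*8 + 250 + 250 = 4750
step 3: join A via nl
    card(P join A) = 500*300/(4) = 37500
    cost = 4750 + 500*300 = 154750
step 4: join C via nl
    card(P join C) = 37500*200/(300) = 25000
    cost = 154750 + 37500*200 = 7654750
step 5: join E via hash
    card(P join E) = 25000*40/(10) = 100000
    cost = 7654750 + 2*40*6 + 25000 = 7680230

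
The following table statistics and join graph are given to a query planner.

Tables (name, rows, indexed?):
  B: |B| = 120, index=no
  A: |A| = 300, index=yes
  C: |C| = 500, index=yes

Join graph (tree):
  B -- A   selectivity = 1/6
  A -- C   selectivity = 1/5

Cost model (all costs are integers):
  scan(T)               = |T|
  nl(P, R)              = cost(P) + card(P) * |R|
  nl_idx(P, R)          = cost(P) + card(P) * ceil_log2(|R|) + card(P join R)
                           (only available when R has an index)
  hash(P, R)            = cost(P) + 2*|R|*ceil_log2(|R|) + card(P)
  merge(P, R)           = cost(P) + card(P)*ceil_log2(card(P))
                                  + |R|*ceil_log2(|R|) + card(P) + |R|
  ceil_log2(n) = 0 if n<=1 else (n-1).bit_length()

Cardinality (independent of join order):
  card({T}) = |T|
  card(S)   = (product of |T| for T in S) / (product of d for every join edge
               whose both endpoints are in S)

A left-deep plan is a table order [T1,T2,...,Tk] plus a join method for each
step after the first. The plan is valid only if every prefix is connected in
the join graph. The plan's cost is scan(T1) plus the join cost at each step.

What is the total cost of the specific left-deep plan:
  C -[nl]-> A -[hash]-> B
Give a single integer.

182180

step 1: scan C: cost=500, card=500
step 2: join A via nl
    card(P join A) = 500*300/(5) = 30000
    cost = 500 + 500*300 = 150500
step 3: join B via hash
    card(P join B) = 30000*120/(6) = 600000
    cost = 150500 + 2*120*7 + 30000 = 182180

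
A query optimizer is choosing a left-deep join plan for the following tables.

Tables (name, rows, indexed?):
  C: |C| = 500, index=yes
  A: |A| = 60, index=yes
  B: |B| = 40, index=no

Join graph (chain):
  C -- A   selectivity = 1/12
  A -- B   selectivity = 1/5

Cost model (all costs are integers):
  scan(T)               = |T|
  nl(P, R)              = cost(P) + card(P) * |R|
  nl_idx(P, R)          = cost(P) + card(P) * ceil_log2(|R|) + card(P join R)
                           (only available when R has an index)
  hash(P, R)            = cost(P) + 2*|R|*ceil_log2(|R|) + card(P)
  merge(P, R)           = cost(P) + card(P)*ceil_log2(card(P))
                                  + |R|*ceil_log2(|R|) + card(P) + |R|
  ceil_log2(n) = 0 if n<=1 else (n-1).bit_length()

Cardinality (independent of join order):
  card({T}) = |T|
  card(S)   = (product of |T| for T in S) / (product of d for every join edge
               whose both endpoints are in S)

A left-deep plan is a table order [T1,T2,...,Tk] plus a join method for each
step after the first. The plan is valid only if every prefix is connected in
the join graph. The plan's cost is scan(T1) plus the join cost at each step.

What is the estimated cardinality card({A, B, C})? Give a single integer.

20000

Tables in S: A(60), B(40), C(500)
Edges inside S: C-A(d=12), A-B(d=5)
numerator = 60 * 40 * 500 = 1200000
denominator = 12 * 5 = 60
card(S) = 1200000 / 60 = 20000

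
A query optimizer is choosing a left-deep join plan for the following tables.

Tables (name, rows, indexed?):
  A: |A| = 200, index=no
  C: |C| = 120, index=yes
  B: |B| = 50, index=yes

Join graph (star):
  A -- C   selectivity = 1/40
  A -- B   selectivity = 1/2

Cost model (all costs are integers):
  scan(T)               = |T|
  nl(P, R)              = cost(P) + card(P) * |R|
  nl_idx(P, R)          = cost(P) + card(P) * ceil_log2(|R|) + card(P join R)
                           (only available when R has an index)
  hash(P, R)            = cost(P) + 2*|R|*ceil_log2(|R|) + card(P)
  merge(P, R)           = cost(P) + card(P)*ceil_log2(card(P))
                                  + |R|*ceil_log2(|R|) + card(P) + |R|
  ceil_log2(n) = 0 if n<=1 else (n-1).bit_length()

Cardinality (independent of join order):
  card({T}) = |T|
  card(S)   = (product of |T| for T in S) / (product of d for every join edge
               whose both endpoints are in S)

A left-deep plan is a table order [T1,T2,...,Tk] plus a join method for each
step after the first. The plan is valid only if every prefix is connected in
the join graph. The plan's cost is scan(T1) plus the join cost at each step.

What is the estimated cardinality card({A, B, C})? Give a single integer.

Tables in S: A(200), B(50), C(120)
Edges inside S: A-C(d=40), A-B(d=2)
numerator = 200 * 50 * 120 = 1200000
denominator = 40 * 2 = 80
card(S) = 1200000 / 80 = 15000

15000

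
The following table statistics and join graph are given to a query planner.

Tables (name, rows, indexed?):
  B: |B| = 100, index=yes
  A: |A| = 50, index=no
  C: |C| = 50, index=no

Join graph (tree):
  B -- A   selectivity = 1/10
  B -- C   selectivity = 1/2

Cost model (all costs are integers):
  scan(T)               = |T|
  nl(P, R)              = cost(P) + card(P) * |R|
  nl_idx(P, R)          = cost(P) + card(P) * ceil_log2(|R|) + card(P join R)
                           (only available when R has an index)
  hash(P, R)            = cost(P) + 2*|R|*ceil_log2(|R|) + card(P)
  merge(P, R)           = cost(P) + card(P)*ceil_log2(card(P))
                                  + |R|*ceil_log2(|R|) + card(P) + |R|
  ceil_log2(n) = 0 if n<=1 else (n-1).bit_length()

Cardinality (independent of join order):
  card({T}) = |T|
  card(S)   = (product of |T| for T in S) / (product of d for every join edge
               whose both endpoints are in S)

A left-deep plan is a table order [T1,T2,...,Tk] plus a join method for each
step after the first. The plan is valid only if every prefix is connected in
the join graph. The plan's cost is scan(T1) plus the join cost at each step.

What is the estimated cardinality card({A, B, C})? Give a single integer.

12500

Tables in S: A(50), B(100), C(50)
Edges inside S: B-A(d=10), B-C(d=2)
numerator = 50 * 100 * 50 = 250000
denominator = 10 * 2 = 20
card(S) = 250000 / 20 = 12500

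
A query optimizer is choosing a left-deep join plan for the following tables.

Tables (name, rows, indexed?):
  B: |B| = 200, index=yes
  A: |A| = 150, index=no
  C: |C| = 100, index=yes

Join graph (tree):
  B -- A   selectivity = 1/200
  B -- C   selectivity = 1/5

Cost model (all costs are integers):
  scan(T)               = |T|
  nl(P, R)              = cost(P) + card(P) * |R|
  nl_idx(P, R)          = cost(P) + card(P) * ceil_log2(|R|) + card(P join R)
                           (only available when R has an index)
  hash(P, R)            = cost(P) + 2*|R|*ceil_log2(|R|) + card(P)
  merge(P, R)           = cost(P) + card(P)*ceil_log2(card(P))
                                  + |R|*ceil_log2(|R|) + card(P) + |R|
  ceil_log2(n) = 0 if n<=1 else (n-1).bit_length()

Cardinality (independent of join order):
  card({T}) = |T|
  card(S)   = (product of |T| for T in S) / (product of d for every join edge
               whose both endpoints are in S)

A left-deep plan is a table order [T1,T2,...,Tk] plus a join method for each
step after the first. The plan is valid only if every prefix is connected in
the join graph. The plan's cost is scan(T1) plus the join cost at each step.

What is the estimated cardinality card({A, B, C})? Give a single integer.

3000

Tables in S: A(150), B(200), C(100)
Edges inside S: B-A(d=200), B-C(d=5)
numerator = 150 * 200 * 100 = 3000000
denominator = 200 * 5 = 1000
card(S) = 3000000 / 1000 = 3000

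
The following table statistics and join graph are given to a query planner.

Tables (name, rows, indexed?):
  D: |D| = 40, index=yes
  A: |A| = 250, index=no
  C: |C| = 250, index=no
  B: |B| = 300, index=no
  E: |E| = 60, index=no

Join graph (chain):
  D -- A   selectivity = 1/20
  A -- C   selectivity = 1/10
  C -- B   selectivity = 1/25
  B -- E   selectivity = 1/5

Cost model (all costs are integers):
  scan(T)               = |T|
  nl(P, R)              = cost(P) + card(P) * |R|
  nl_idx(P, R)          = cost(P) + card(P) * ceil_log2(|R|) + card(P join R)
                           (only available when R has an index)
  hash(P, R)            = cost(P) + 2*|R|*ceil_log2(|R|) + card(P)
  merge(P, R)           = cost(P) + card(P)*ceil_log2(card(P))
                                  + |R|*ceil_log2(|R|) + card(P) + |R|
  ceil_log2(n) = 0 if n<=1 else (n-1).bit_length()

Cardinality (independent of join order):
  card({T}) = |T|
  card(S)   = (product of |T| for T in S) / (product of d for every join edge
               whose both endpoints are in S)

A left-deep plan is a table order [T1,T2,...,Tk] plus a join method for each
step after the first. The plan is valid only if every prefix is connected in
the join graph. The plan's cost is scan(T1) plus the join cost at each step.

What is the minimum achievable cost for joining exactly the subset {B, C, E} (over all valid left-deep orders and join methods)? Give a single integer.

8320

Selinger DP over subsets of {B,C,E}:
  {C}: scan cost=250, card=250
  {B}: scan cost=300, card=300
  {E}: scan cost=60, card=60
  {BC}: card=3000; try (C,hash)→4600, (B,merge)→5500, (C,merge)→5550, (B,hash)→5900, (B,nl)→75250, (C,nl)→75300; best=4600 via (C,hash)
  {BE}: card=3600; try (E,hash)→1320, (B,merge)→3480, (E,merge)→3720, (B,hash)→5520, (B,nl)→18060, (E,nl)→18300; best=1320 via (E,hash)
  {BCE}: card=36000; try (E,hash)→8320, (C,hash)→8920, (E,merge)→44020, (C,merge)→50370, (E,nl)→184600, (C,nl)→901320; best=8320 via (E,hash)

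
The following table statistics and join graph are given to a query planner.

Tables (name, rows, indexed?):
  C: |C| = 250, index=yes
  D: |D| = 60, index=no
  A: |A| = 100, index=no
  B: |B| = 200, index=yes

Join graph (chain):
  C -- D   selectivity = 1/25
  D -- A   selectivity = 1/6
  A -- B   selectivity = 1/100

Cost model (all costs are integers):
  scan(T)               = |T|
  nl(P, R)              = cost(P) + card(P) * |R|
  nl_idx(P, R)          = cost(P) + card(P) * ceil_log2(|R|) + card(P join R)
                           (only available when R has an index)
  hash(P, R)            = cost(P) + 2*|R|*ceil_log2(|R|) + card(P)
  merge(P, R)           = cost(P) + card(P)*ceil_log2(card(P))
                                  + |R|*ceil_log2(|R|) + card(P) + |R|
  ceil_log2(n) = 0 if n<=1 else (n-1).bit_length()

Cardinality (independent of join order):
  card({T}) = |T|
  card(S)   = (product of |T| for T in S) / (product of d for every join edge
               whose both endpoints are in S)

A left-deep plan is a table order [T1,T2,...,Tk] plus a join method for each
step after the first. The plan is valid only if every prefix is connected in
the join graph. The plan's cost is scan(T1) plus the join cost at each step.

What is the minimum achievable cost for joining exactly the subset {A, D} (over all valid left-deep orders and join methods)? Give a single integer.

Selinger DP over subsets of {A,D}:
  {D}: scan cost=60, card=60
  {A}: scan cost=100, card=100
  {AD}: card=1000; try (D,hash)→920, (A,merge)→1280, (D,merge)→1320, (A,hash)→1520, (A,nl)→6060, (D,nl)→6100; best=920 via (D,hash)

920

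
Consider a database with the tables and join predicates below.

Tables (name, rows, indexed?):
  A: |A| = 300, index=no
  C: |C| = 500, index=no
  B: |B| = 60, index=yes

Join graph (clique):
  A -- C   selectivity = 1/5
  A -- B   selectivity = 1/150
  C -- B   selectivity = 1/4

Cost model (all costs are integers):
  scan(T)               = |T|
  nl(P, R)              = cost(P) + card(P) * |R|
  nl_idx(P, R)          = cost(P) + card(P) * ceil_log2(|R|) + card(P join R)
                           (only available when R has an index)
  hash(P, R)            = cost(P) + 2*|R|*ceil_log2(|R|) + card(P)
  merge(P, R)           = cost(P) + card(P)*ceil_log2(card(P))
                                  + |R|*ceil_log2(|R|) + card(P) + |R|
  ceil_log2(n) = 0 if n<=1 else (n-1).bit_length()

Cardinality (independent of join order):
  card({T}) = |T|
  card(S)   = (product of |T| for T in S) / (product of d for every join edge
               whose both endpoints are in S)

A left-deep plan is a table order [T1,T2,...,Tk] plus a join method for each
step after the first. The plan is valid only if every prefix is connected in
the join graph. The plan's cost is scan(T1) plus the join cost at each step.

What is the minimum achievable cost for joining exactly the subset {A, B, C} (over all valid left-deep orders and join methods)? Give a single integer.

Selinger DP over subsets of {A,B,C}:
  {A}: scan cost=300, card=300
  {C}: scan cost=500, card=500
  {B}: scan cost=60, card=60
  {AC}: card=30000; try (A,hash)→6400, (C,merge)→8300, (A,merge)→8500, (C,hash)→9600, (C,nl)→150300, (A,nl)→150500; best=6400 via (A,hash)
  {AB}: card=120; try (B,hash)→1320, (B,nl_idx)→2220, (A,merge)→3480, (B,merge)→3720, (A,hash)→5520, (A,nl)→18060 …(+1); best=1320 via (B,hash)
  {BC}: card=7500; try (B,hash)→1720, (C,merge)→5480, (B,merge)→5920, (C,hash)→9120, (B,nl_idx)→11000, (C,nl)→30060 …(+1); best=1720 via (B,hash)
  {ABC}: card=3000; try (C,merge)→7280, (C,hash)→10440, (A,hash)→14620, (B,hash)→37120, (C,nl)→61320, (A,merge)→109720 …(+4); best=7280 via (C,merge)

7280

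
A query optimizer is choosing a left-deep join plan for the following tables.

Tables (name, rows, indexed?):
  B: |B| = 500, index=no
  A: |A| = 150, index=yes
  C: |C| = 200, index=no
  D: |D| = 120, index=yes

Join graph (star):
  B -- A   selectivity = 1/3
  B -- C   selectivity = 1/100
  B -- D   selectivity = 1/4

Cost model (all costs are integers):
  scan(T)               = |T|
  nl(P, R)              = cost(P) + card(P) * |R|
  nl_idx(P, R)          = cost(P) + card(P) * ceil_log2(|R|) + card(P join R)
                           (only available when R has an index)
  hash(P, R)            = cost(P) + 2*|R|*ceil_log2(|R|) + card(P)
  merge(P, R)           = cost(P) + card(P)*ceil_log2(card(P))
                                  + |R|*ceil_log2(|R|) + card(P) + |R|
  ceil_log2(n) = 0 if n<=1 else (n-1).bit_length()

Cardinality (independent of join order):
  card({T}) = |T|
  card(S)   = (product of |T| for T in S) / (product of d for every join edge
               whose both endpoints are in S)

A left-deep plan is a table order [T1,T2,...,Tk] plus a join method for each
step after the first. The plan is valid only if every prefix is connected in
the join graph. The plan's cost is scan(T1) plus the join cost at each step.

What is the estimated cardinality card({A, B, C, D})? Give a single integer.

1500000

Tables in S: A(150), B(500), C(200), D(120)
Edges inside S: B-A(d=3), B-C(d=100), B-D(d=4)
numerator = 150 * 500 * 200 * 120 = 1800000000
denominator = 3 * 100 * 4 = 1200
card(S) = 1800000000 / 1200 = 1500000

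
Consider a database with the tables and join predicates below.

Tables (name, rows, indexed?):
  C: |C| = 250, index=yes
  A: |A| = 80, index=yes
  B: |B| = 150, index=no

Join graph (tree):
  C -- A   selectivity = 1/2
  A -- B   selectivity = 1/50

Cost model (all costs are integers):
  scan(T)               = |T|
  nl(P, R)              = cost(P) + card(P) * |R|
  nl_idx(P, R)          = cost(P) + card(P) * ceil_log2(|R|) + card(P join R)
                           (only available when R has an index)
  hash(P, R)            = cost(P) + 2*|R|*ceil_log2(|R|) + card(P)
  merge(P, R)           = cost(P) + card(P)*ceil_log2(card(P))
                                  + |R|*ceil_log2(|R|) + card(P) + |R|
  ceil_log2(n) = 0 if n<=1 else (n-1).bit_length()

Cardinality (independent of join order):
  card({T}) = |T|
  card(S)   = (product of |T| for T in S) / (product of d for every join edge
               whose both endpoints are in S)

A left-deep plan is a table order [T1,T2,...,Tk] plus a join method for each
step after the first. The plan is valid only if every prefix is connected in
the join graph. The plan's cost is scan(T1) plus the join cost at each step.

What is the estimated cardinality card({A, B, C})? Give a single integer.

Tables in S: A(80), B(150), C(250)
Edges inside S: C-A(d=2), A-B(d=50)
numerator = 80 * 150 * 250 = 3000000
denominator = 2 * 50 = 100
card(S) = 3000000 / 100 = 30000

30000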